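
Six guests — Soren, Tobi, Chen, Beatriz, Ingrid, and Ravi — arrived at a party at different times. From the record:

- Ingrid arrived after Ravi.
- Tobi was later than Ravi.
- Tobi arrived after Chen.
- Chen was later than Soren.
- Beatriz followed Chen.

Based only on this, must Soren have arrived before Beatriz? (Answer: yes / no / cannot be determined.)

Chain the constraints: Soren → Chen → Beatriz. Each link is directly stated, so Soren comes before Beatriz.

yes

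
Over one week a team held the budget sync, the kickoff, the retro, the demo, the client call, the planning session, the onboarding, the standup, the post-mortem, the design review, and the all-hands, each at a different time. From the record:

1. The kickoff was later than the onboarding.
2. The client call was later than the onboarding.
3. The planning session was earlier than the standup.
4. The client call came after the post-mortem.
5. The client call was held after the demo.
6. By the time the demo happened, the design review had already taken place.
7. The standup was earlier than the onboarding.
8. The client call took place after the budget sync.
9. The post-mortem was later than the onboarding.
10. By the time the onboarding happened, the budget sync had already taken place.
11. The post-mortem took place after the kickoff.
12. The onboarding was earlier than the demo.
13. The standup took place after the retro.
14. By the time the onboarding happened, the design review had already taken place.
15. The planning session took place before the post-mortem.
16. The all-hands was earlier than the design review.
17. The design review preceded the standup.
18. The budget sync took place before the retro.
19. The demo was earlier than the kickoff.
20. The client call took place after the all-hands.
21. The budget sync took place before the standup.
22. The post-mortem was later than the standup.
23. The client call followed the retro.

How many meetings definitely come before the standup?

Directly stated before the standup: the budget sync, the design review, the planning session, and the retro.
The all-hands reaches the standup via the all-hands → the design review → the standup.
No chain forces the onboarding (or any of the others) ahead of the standup.
That's the all-hands, the budget sync, the design review, the planning session, and the retro — 5 in all.

5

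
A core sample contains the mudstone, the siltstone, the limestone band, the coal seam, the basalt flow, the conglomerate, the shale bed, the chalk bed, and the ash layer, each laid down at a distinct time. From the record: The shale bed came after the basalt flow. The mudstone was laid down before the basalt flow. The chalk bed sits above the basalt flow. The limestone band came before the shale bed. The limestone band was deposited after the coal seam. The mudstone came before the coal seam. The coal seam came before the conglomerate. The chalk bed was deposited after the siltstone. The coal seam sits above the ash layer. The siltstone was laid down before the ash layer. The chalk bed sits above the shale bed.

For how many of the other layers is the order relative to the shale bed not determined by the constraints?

1

Forced before the shale bed: the ash layer, the basalt flow, the coal seam, the limestone band, the mudstone, and the siltstone; forced after the shale bed: the chalk bed.
That leaves the conglomerate with no forced order relative to the shale bed — 1.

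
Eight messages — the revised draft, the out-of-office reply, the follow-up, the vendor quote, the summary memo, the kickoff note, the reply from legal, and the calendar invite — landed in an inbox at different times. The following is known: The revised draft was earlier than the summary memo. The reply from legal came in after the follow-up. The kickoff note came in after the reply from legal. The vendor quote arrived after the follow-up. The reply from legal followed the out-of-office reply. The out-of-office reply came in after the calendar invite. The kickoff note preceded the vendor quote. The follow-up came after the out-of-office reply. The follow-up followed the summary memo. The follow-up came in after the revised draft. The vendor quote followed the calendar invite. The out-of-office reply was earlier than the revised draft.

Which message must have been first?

The calendar invite has a chain of constraints placing it before every other message, so the calendar invite must be first.

the calendar invite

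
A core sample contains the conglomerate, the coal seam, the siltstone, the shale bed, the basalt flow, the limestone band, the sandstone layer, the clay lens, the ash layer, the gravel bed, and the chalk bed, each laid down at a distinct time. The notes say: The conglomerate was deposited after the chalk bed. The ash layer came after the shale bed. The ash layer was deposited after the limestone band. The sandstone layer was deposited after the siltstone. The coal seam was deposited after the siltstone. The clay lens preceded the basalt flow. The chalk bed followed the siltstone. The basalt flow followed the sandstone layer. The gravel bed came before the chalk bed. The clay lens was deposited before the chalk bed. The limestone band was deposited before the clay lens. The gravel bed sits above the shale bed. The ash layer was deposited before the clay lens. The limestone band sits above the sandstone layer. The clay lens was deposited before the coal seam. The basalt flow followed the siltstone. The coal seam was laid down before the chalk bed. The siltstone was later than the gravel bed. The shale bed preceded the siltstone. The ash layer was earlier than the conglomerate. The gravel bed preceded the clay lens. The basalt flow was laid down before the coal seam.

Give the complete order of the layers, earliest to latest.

the shale bed, the gravel bed, the siltstone, the sandstone layer, the limestone band, the ash layer, the clay lens, the basalt flow, the coal seam, the chalk bed, the conglomerate

The constraints fix every adjacent pair, so only one ordering works:
the shale bed → the gravel bed → the siltstone → the sandstone layer → the limestone band → the ash layer → the clay lens → the basalt flow → the coal seam → the chalk bed → the conglomerate.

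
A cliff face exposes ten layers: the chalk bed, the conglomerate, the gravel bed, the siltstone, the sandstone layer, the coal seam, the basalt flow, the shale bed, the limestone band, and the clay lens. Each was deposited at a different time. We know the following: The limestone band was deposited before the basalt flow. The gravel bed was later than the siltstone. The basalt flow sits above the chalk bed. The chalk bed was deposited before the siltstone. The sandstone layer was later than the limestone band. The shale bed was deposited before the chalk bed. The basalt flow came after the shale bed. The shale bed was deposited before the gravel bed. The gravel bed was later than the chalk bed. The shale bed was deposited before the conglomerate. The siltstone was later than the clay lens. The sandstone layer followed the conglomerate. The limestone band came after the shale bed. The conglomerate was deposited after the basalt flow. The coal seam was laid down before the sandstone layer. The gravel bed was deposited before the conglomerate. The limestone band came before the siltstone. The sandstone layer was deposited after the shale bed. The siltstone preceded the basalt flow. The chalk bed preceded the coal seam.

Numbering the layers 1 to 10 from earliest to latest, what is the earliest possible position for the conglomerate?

8

The basalt flow, the chalk bed, the clay lens, the gravel bed, the limestone band, the shale bed, and the siltstone must all come before the conglomerate — 7 forced predecessors.
Nothing else is forced ahead of the conglomerate, so its earliest slot is position 7 + 1 = 8.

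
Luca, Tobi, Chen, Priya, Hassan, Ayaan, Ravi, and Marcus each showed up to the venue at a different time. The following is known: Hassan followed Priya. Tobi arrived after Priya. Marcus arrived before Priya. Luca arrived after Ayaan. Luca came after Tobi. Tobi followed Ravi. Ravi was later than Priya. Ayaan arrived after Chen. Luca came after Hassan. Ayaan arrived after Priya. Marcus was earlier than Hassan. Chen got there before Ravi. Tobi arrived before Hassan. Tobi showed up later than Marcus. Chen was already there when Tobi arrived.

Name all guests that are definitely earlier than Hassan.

Directly stated before Hassan: Marcus, Priya, and Tobi.
Chen reaches Hassan via Chen → Tobi → Hassan.
Ravi reaches Hassan via Ravi → Tobi → Hassan.
No chain forces Ayaan (or any of the others) ahead of Hassan.

Chen, Marcus, Priya, Ravi, Tobi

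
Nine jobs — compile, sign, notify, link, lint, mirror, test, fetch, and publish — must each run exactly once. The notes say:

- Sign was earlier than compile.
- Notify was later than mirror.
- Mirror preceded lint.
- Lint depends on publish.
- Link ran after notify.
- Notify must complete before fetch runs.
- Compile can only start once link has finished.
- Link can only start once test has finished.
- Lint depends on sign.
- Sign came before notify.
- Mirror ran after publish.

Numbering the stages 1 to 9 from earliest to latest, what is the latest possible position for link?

8

Link must come before compile — 1 stage forced after it.
Everything else can be placed before link in some valid order, so link can sit as late as position 9 − 1 = 8.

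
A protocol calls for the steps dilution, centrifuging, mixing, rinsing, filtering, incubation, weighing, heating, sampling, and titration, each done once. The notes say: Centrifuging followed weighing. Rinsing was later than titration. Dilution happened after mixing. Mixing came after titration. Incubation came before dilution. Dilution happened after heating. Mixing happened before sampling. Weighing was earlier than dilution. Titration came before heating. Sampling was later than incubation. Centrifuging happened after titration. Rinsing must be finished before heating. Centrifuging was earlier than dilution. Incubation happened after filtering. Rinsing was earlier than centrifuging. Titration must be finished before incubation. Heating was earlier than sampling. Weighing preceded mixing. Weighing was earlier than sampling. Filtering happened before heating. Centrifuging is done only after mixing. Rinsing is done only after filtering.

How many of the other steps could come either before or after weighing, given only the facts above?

5

Forced after weighing: centrifuging, dilution, mixing, and sampling.
That leaves filtering, heating, incubation, rinsing, and titration with no forced order relative to weighing — 5.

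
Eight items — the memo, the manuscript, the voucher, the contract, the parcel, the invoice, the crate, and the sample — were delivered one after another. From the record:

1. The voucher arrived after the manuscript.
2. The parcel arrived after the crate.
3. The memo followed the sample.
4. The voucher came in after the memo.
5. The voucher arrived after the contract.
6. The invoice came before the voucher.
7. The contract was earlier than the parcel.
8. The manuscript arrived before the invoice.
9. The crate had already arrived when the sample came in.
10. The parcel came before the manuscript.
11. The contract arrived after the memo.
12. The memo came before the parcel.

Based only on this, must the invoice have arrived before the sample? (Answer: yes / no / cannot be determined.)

no

Tracing the constraints gives the sample → the memo → the parcel → the manuscript → the invoice, so the sample must come before the invoice.
That means the invoice cannot be before the sample.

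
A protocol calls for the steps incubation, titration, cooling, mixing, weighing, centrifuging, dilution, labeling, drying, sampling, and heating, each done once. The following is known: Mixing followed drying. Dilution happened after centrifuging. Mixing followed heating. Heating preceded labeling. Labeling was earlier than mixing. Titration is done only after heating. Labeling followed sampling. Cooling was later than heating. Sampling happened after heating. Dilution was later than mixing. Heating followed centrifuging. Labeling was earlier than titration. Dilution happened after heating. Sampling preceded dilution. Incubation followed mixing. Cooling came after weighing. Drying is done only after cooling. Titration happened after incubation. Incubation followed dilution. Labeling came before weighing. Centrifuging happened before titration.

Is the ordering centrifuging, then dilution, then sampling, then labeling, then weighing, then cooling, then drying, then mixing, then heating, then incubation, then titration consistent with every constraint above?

The constraints require heating before cooling, but in the proposed sequence cooling appears ahead of heating. That one violation is enough.

no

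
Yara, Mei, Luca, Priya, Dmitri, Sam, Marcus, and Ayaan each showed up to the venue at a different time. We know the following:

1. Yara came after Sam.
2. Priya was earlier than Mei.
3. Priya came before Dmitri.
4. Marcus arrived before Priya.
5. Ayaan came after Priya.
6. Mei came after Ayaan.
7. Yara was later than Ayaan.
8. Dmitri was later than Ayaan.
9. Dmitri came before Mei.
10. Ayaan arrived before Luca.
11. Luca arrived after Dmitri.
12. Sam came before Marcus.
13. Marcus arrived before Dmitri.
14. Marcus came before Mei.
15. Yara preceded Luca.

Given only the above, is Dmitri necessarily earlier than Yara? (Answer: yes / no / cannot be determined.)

cannot be determined

No chain of stated constraints runs from Dmitri to Yara, and none runs from Yara to Dmitri either.
So the relative order of Dmitri and Yara is not fixed by the given facts.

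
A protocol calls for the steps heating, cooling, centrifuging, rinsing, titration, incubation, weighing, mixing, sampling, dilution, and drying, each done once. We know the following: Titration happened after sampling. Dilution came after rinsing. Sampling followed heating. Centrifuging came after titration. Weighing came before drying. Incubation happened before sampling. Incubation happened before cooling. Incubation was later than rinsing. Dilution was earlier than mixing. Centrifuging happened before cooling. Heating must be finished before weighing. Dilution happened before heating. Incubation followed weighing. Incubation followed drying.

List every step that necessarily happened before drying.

dilution, heating, rinsing, weighing

Directly stated before drying: weighing.
Dilution reaches drying via dilution → heating → weighing → drying.
Heating reaches drying via heating → weighing → drying.
Rinsing reaches drying via rinsing → dilution → heating → weighing → drying.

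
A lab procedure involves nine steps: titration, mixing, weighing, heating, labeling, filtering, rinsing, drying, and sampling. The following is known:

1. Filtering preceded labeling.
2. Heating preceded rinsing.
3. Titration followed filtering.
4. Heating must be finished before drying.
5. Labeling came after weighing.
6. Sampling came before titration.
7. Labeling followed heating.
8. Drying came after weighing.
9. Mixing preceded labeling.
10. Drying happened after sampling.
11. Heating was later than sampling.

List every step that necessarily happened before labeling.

Directly stated before labeling: filtering, heating, mixing, and weighing.
Sampling reaches labeling via sampling → heating → labeling.

filtering, heating, mixing, sampling, weighing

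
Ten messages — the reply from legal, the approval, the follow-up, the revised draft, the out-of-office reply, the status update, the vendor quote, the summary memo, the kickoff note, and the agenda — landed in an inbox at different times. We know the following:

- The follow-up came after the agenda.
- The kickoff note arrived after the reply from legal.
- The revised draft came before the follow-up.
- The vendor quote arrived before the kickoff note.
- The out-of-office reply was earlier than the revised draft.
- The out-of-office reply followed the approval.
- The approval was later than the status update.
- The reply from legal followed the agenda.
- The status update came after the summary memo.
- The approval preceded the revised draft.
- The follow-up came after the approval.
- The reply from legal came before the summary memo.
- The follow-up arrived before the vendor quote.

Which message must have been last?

the kickoff note

Every other message has a chain of constraints placing it before the kickoff note, so the kickoff note is last.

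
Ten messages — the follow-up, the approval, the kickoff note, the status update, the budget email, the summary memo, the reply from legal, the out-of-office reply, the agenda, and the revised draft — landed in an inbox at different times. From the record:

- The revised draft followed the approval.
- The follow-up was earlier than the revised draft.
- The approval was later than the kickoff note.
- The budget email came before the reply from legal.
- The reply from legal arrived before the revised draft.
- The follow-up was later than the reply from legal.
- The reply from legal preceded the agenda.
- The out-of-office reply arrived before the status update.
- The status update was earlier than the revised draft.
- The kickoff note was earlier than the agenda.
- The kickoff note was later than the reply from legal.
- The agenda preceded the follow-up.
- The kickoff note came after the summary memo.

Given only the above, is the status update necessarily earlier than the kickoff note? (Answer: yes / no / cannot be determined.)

No chain of stated constraints runs from the status update to the kickoff note, and none runs from the kickoff note to the status update either.
So the relative order of the status update and the kickoff note is not fixed by the given facts.

cannot be determined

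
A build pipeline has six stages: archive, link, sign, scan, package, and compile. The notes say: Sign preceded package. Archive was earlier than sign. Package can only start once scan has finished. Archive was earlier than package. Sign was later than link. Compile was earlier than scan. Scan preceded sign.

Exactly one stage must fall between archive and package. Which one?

sign

Tracing the constraints gives archive → sign → package, so sign sits after archive and before package.
No other stage is forced both after archive and before package.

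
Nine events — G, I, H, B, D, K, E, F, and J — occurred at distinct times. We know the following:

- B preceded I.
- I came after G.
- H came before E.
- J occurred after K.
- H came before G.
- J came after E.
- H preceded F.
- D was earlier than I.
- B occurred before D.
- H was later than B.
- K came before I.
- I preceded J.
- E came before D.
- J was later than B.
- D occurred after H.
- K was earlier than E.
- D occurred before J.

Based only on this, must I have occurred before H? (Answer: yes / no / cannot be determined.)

Tracing the constraints gives H → G → I, so H must come before I.
That means I cannot be before H.

no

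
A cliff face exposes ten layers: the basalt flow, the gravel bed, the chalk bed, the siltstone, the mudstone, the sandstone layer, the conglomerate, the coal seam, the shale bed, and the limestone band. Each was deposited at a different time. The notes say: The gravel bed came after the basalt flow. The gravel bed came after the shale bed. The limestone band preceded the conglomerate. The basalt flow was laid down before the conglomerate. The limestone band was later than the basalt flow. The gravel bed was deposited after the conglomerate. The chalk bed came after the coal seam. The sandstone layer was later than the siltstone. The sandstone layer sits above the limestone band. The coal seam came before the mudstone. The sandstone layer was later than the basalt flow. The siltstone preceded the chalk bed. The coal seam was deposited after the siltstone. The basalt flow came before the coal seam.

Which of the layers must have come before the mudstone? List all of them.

Directly stated before the mudstone: the coal seam.
The basalt flow reaches the mudstone via the basalt flow → the coal seam → the mudstone.
The siltstone reaches the mudstone via the siltstone → the coal seam → the mudstone.

the basalt flow, the coal seam, the siltstone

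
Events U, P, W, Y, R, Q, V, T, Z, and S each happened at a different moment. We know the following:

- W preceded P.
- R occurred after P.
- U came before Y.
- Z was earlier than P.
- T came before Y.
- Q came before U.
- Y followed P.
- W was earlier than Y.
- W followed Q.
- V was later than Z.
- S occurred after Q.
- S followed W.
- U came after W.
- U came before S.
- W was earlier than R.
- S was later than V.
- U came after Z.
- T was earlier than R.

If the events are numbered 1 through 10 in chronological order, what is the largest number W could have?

5

W must come before P, R, S, U, and Y — 5 events forced after it.
Everything else can be placed before W in some valid order, so W can sit as late as position 10 − 5 = 5.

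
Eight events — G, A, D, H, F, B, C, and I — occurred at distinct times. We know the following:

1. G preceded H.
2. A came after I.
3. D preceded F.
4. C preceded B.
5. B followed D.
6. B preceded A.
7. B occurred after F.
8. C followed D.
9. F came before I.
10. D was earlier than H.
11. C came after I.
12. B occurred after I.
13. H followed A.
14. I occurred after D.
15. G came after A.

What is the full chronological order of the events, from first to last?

D, F, I, C, B, A, G, H

The constraints fix every adjacent pair, so only one ordering works:
D → F → I → C → B → A → G → H.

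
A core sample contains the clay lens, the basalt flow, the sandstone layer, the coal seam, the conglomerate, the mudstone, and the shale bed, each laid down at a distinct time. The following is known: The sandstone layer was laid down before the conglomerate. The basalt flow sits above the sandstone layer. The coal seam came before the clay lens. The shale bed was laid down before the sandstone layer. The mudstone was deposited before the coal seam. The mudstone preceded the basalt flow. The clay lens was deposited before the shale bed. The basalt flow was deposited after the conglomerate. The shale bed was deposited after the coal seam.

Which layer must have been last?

Every other layer has a chain of constraints placing it before the basalt flow, so the basalt flow is last.

the basalt flow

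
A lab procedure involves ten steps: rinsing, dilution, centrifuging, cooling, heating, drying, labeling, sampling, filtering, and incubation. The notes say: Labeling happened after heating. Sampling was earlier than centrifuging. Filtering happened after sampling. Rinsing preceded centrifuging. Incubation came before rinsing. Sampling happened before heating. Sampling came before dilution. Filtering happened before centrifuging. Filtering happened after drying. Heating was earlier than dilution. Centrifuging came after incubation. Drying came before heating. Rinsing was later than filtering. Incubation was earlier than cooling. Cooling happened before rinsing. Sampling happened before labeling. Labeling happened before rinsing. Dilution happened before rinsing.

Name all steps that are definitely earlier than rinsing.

Directly stated before rinsing: cooling, dilution, filtering, incubation, and labeling.
Drying reaches rinsing via drying → filtering → rinsing.
Heating reaches rinsing via heating → dilution → rinsing.
Sampling reaches rinsing via sampling → filtering → rinsing.

cooling, dilution, drying, filtering, heating, incubation, labeling, sampling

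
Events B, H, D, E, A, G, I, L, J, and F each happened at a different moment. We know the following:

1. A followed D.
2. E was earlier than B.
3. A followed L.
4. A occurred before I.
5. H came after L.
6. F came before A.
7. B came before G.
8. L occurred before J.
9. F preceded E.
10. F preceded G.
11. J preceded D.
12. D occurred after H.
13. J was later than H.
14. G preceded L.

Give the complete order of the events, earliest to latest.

F, E, B, G, L, H, J, D, A, I

The constraints fix every adjacent pair, so only one ordering works:
F → E → B → G → L → H → J → D → A → I.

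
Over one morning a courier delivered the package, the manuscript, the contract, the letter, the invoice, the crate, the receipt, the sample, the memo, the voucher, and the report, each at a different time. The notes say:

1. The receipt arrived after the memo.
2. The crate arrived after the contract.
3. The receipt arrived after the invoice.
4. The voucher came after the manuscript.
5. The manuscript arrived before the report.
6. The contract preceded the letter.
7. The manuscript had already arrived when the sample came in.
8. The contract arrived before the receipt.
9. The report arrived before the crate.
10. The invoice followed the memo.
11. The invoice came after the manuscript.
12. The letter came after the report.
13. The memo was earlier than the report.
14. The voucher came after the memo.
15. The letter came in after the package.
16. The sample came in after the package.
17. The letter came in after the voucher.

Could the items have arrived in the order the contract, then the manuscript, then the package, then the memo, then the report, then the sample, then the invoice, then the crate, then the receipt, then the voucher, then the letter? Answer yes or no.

yes

Check each stated constraint against the proposed order — e.g. the package is ahead of the letter; the contract is ahead of the letter. Every pair is in the required order; nothing is violated.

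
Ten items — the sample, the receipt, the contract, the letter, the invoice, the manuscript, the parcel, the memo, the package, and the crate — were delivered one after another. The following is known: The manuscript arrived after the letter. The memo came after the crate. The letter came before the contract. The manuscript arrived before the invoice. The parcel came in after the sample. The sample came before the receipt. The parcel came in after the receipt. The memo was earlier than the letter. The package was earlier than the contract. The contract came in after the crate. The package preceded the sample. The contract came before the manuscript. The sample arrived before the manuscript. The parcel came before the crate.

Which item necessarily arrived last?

the invoice

Every other item has a chain of constraints placing it before the invoice, so the invoice is last.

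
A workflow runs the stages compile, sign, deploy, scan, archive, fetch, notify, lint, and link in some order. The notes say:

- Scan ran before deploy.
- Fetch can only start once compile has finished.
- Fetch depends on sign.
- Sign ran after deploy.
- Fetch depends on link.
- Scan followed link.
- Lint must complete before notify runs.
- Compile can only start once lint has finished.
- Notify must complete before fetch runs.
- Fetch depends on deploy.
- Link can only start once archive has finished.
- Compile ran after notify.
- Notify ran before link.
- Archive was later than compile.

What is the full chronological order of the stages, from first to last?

The constraints fix every adjacent pair, so only one ordering works:
lint → notify → compile → archive → link → scan → deploy → sign → fetch.

lint, notify, compile, archive, link, scan, deploy, sign, fetch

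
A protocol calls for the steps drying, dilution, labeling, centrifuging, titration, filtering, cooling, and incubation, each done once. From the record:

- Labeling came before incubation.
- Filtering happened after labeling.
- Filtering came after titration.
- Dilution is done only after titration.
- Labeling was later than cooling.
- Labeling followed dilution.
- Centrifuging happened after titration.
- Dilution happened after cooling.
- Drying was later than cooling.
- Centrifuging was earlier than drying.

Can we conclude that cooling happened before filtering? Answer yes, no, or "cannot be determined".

yes

Chain the constraints: cooling → labeling → filtering. Each link is directly stated, so cooling comes before filtering.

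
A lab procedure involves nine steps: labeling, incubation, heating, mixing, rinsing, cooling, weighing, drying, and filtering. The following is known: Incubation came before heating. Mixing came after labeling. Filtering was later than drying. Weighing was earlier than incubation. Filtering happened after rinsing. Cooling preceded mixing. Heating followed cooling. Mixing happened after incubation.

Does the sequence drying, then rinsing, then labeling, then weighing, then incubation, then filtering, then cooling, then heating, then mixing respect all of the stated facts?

Check each stated constraint against the proposed order — e.g. drying is ahead of filtering; labeling is ahead of mixing. Every pair is in the required order; nothing is violated.

yes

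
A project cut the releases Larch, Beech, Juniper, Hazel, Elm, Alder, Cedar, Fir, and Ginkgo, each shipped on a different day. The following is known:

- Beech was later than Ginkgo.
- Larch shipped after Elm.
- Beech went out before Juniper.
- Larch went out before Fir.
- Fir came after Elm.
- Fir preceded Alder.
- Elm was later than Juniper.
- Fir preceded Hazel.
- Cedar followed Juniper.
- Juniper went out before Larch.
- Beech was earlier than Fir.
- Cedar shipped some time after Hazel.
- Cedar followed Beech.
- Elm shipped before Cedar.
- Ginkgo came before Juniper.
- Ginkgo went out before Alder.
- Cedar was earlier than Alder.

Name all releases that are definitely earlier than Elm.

Beech, Ginkgo, Juniper

Directly stated before Elm: Juniper.
Beech reaches Elm via Beech → Juniper → Elm.
Ginkgo reaches Elm via Ginkgo → Juniper → Elm.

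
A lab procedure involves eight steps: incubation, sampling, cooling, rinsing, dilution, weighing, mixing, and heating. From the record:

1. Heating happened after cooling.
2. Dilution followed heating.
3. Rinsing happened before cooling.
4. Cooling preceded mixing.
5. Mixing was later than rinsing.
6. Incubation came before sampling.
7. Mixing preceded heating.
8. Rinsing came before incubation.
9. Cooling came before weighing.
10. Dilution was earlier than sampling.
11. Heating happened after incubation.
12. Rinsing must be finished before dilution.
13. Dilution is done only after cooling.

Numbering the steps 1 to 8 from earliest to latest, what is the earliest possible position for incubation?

Rinsing must come before incubation — 1 forced predecessor.
Nothing else is forced ahead of incubation, so its earliest slot is position 1 + 1 = 2.

2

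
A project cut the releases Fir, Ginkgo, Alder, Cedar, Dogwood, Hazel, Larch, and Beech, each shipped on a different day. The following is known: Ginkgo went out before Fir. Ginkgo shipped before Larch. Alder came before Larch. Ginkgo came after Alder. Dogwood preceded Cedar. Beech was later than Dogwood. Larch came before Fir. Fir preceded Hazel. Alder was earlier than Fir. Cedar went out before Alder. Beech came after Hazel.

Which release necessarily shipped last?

Every other release has a chain of constraints placing it before Beech, so Beech is last.

Beech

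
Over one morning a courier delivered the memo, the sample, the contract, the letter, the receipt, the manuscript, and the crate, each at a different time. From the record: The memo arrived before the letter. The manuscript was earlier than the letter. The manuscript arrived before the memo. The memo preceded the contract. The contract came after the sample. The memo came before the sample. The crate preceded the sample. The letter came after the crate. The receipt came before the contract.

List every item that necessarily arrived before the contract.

Directly stated before the contract: the memo, the receipt, and the sample.
The crate reaches the contract via the crate → the sample → the contract.
The manuscript reaches the contract via the manuscript → the memo → the contract.

the crate, the manuscript, the memo, the receipt, the sample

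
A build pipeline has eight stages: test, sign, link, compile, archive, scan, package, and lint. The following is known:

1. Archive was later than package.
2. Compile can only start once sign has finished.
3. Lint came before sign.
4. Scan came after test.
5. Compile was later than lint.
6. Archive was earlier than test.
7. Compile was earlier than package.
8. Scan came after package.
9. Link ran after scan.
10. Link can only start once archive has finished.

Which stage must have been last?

Every other stage has a chain of constraints placing it before link, so link is last.

link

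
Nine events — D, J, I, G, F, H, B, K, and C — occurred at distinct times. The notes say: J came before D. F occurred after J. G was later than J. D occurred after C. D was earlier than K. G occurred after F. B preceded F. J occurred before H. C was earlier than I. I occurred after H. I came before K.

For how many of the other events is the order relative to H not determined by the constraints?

Forced before H: J; forced after H: I and K.
That leaves B, C, D, F, and G with no forced order relative to H — 5.

5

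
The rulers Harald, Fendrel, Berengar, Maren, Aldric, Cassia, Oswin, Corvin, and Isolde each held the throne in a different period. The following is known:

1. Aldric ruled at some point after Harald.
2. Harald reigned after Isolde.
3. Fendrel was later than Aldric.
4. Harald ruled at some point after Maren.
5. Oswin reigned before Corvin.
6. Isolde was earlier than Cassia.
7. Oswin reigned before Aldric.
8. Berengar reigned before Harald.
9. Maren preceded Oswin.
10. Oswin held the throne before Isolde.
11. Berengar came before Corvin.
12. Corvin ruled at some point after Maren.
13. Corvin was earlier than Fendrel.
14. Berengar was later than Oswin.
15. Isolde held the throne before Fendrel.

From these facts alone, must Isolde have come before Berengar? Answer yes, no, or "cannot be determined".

cannot be determined

No chain of stated constraints runs from Isolde to Berengar, and none runs from Berengar to Isolde either.
So the relative order of Isolde and Berengar is not fixed by the given facts.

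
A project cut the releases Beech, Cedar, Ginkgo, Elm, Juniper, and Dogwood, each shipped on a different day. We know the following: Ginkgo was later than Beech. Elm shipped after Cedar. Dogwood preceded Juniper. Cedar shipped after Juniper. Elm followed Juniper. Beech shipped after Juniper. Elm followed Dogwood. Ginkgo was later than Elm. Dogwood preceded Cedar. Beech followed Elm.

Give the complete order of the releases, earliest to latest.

The constraints fix every adjacent pair, so only one ordering works:
Dogwood → Juniper → Cedar → Elm → Beech → Ginkgo.

Dogwood, Juniper, Cedar, Elm, Beech, Ginkgo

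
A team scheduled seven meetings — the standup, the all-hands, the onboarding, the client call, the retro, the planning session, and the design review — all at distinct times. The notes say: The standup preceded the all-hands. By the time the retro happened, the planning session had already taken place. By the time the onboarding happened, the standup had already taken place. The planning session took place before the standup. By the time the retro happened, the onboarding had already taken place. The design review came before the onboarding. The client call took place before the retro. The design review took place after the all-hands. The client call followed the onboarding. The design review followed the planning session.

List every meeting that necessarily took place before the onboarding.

the all-hands, the design review, the planning session, the standup

Directly stated before the onboarding: the design review and the standup.
The all-hands reaches the onboarding via the all-hands → the design review → the onboarding.
The planning session reaches the onboarding via the planning session → the standup → the onboarding.
No chain forces the client call (or any of the others) ahead of the onboarding.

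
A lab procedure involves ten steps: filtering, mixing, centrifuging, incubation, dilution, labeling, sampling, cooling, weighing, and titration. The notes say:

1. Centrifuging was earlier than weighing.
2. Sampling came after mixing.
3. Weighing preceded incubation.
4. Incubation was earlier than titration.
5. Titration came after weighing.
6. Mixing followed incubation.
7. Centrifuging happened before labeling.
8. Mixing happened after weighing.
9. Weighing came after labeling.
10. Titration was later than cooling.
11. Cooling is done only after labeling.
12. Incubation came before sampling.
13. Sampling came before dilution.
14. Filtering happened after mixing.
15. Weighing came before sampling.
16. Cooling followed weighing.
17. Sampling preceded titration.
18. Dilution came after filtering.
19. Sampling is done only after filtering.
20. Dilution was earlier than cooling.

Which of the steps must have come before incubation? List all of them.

centrifuging, labeling, weighing

Directly stated before incubation: weighing.
Centrifuging reaches incubation via centrifuging → weighing → incubation.
Labeling reaches incubation via labeling → weighing → incubation.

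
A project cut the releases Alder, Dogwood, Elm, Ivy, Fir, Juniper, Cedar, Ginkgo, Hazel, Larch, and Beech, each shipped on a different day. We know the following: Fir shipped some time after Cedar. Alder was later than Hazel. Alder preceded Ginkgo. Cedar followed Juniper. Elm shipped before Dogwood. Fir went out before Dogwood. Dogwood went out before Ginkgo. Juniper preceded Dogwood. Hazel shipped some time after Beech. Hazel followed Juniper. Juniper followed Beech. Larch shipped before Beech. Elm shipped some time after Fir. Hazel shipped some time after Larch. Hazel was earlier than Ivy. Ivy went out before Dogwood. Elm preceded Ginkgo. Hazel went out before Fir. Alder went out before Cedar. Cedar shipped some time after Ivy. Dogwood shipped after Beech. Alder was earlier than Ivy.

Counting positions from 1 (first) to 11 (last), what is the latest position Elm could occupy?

9

Elm must come before Dogwood and Ginkgo — 2 releases forced after it.
Everything else can be placed before Elm in some valid order, so Elm can sit as late as position 11 − 2 = 9.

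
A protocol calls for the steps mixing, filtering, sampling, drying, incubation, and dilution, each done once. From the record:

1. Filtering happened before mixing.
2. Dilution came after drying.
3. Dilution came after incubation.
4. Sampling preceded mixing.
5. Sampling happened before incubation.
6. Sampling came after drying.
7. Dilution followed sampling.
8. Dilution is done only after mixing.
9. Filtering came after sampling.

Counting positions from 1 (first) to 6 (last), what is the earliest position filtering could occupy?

Drying and sampling must both come before filtering — 2 forced predecessors.
Nothing else is forced ahead of filtering, so its earliest slot is position 2 + 1 = 3.

3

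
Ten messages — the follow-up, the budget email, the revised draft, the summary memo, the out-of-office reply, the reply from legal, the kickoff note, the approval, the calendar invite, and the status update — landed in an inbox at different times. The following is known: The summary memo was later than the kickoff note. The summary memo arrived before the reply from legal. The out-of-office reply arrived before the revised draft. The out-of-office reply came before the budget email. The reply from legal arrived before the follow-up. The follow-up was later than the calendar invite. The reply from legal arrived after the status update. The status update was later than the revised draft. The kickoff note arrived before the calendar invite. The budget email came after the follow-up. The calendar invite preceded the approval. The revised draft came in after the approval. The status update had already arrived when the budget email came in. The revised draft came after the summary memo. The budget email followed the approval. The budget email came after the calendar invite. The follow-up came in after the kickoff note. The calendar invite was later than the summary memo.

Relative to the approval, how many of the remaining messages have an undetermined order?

1

Forced before the approval: the calendar invite, the kickoff note, and the summary memo; forced after the approval: the budget email, the follow-up, the reply from legal, the revised draft, and the status update.
That leaves the out-of-office reply with no forced order relative to the approval — 1.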